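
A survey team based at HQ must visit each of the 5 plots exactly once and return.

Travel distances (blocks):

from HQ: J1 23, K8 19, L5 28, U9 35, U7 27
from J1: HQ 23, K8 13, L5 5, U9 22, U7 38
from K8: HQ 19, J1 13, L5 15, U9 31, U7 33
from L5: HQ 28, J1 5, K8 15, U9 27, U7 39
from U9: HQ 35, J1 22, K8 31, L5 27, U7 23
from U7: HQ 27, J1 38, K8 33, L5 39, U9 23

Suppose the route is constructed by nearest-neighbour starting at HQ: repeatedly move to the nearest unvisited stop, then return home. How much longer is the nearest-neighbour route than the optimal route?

HQ: K8=19, J1=23, U7=27, L5=28, U9=35 ⇒ K8
K8: J1=13, L5=15, U9=31, U7=33 ⇒ J1
J1: L5=5, U9=22, U7=38 ⇒ L5
L5: U9=27, U7=39 ⇒ U9
U9: U7=23 ⇒ U7
NN route HQ → K8 → J1 → L5 → U9 → U7 → HQ costs 114.
Optimal: HQ → K8 → L5 → J1 → U9 → U7 → HQ costs 111 (by enumerating all 60 distinct tours).
Excess = 114 − 111 = 3.

Excess over optimum: 3 blocks.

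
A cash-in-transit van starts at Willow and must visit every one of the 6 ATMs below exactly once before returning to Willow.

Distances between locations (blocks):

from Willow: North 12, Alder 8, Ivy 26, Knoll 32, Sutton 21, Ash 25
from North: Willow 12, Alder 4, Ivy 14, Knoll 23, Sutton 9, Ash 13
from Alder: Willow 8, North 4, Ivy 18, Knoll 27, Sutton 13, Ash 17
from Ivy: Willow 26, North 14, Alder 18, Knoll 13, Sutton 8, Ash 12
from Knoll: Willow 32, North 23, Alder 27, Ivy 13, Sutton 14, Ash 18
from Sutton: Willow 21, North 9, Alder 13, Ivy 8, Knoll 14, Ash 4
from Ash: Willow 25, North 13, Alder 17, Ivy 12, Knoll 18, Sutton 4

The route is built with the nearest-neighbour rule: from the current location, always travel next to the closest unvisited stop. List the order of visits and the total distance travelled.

Total distance 82 blocks via the nearest-neighbour route Willow → Alder → North → Sutton → Ash → Ivy → Knoll → Willow.

At Willow the remaining stops are Alder 8, North 12, Sutton 21, Ash 25, Ivy 26, Knoll 32; go to Alder.
At Alder the remaining stops are North 4, Sutton 13, Ash 17, Ivy 18, Knoll 27; go to North.
At North the remaining stops are Sutton 9, Ash 13, Ivy 14, Knoll 23; go to Sutton.
At Sutton the remaining stops are Ash 4, Ivy 8, Knoll 14; go to Ash.
At Ash the remaining stops are Ivy 12, Knoll 18; go to Ivy.
At Ivy the remaining stops are Knoll 13; go to Knoll.
Return Knoll→Willow: 32.
Total = 8 + 4 + 9 + 4 + 12 + 13 + 32 = 82.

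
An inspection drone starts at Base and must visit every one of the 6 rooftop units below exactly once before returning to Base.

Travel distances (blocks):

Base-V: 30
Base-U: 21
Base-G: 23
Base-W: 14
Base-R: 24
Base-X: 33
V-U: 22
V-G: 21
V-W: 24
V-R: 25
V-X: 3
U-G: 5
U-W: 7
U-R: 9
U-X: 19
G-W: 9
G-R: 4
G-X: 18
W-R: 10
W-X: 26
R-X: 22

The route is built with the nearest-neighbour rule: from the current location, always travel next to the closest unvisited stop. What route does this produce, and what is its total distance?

At Base the remaining stops are W 14, U 21, G 23, R 24, V 30, X 33; go to W.
At W the remaining stops are U 7, G 9, R 10, V 24, X 26; go to U.
At U the remaining stops are G 5, R 9, X 19, V 22; go to G.
At G the remaining stops are R 4, X 18, V 21; go to R.
At R the remaining stops are X 22, V 25; go to X.
At X the remaining stops are V 3; go to V.
Return V→Base: 30.
Total = 14 + 7 + 5 + 4 + 22 + 3 + 30 = 85.

Total distance 85 blocks via the nearest-neighbour route Base → W → U → G → R → X → V → Base.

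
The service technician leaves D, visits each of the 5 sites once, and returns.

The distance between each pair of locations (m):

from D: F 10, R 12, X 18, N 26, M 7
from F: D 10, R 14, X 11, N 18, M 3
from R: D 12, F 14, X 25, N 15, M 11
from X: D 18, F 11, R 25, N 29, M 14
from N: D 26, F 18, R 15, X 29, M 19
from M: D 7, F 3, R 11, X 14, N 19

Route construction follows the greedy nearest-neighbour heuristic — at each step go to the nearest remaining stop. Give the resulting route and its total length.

D → [M:7 / F:10 / R:12 / X:18 / N:26] → M (7)
M → [F:3 / R:11 / X:14 / N:19] → F (3)
F → [X:11 / R:14 / N:18] → X (11)
X → [R:25 / N:29] → R (25)
R → [N:15] → N (15)
Return N→D: 26.
Total = 7 + 3 + 11 + 25 + 15 + 26 = 87.

Total distance 87 m via the nearest-neighbour route D → M → F → X → R → N → D.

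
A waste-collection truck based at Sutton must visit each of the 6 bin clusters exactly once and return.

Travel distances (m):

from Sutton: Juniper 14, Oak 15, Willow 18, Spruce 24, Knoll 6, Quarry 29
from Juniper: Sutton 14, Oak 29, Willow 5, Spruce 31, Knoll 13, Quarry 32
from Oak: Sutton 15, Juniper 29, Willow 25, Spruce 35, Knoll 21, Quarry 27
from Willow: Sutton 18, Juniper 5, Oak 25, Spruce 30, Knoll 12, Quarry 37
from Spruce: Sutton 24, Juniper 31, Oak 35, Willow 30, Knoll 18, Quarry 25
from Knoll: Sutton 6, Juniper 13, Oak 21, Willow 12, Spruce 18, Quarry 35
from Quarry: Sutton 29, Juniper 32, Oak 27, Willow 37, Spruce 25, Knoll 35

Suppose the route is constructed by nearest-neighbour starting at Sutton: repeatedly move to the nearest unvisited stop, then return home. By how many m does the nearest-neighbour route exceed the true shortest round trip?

The nearest-neighbour route is 12 m longer than optimal.

From Sutton: Knoll=6, Juniper=14, Oak=15, Willow=18, Spruce=24, Quarry=29 → choose Knoll (6).
From Knoll: Willow=12, Juniper=13, Spruce=18, Oak=21, Quarry=35 → choose Willow (12).
From Willow: Juniper=5, Oak=25, Spruce=30, Quarry=37 → choose Juniper (5).
From Juniper: Oak=29, Spruce=31, Quarry=32 → choose Oak (29).
From Oak: Quarry=27, Spruce=35 → choose Quarry (27).
From Quarry: Spruce=25 → choose Spruce (25).
NN route Sutton → Knoll → Willow → Juniper → Oak → Quarry → Spruce → Sutton costs 128.
Optimal: Sutton → Juniper → Willow → Knoll → Spruce → Quarry → Oak → Sutton costs 116 (by enumerating all 360 distinct tours).
Excess = 128 − 116 = 12.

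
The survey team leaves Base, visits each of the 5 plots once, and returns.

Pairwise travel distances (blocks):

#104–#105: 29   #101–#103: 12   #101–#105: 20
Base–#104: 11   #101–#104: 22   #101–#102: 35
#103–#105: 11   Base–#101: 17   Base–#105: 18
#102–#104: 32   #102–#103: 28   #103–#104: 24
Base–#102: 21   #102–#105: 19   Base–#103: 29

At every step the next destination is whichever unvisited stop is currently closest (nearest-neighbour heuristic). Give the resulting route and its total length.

Nearest-neighbour total = 96 blocks; route Base → #104 → #101 → #103 → #105 → #102 → Base.

Base → [#104:11 / #101:17 / #105:18 / #102:21 / #103:29] → #104 (11)
#104 → [#101:22 / #103:24 / #105:29 / #102:32] → #101 (22)
#101 → [#103:12 / #105:20 / #102:35] → #103 (12)
#103 → [#105:11 / #102:28] → #105 (11)
#105 → [#102:19] → #102 (19)
Return #102→Base: 21.
Total = 11 + 22 + 12 + 11 + 19 + 21 = 96.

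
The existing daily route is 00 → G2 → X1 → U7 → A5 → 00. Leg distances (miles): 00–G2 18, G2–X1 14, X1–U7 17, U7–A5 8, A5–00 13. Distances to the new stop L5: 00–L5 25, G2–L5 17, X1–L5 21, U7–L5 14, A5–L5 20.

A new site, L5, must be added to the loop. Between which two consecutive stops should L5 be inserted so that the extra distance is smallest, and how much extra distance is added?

Insertion cost between consecutive stops i–j is d(i,L5) + d(L5,j) − d(i,j):
  between 00 and G2: 25 + 17 − 18 = 24
  between G2 and X1: 17 + 21 − 14 = 24
  between X1 and U7: 21 + 14 − 17 = 18
  between U7 and A5: 14 + 20 − 8 = 26
  between A5 and 00: 20 + 25 − 13 = 32
Cheapest insertion is between X1 and U7, adding 18.
New total = 70 + 18 = 88.

Minimum extra distance: 18 miles, inserting L5 between X1 and U7.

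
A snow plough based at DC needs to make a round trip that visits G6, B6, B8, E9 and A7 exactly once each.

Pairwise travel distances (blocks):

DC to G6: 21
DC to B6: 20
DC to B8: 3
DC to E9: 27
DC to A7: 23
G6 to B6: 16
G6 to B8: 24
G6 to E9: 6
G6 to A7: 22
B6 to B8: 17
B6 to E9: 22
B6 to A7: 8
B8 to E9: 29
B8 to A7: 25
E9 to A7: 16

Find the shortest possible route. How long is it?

Minimum total distance: 71 blocks.

DC-G6-B6-B8-E9-A7-DC: 21+16+17+29+16+23 = 122
DC-G6-B6-B8-A7-E9-DC: 21+16+17+25+16+27 = 122
DC-G6-B6-E9-B8-A7-DC: 21+16+22+29+25+23 = 136
DC-G6-B6-E9-A7-B8-DC: 21+16+22+16+25+3 = 103
DC-G6-B6-A7-B8-E9-DC: 21+16+8+25+29+27 = 126
DC-G6-B6-A7-E9-B8-DC: 21+16+8+16+29+3 = 93
DC-G6-B8-B6-E9-A7-DC: 21+24+17+22+16+23 = 123
DC-G6-B8-B6-A7-E9-DC: 21+24+17+8+16+27 = 113
DC-G6-B8-E9-B6-A7-DC: 21+24+29+22+8+23 = 127
DC-G6-B8-E9-A7-B6-DC: 21+24+29+16+8+20 = 118
DC-G6-B8-A7-B6-E9-DC: 21+24+25+8+22+27 = 127
DC-G6-B8-A7-E9-B6-DC: 21+24+25+16+22+20 = 128
DC-G6-E9-B6-B8-A7-DC: 21+6+22+17+25+23 = 114
DC-G6-E9-B6-A7-B8-DC: 21+6+22+8+25+3 = 85
… (46 more)
DC-G6-E9-A7-B6-B8-DC: 21+6+16+8+17+3 = 71  ← best
The minimum is 71.
One optimal route: DC → G6 → E9 → A7 → B6 → B8 → DC (or its reverse).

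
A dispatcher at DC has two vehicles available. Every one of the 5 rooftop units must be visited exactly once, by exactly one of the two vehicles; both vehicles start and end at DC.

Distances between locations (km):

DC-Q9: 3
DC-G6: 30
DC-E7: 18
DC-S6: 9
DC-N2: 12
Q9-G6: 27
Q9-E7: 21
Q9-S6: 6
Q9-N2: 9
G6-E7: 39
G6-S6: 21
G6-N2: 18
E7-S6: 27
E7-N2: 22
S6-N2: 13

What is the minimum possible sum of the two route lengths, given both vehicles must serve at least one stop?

Minimum combined distance: 94 km.

There are 2^4 − 1 = 15 ways to divide the 5 stops into two non-empty groups. For each, the best each vehicle can do is its own shortest tour through its group:
  {Q9} + {G6, E7, S6, N2}: 6 + 88 = 94
  {G6} + {Q9, E7, S6, N2}: 60 + 62 = 122
  {Q9, G6} + {E7, S6, N2}: 60 + 62 = 122
  {E7} + {Q9, G6, S6, N2}: 36 + 60 = 96
  {Q9, E7} + {G6, S6, N2}: 42 + 60 = 102
  {G6, E7} + {Q9, S6, N2}: 87 + 34 = 121
  … (15 splits in total)
Best: vehicle 1 DC → Q9 → DC = 6; vehicle 2 DC → E7 → N2 → G6 → S6 → DC = 88; combined 94.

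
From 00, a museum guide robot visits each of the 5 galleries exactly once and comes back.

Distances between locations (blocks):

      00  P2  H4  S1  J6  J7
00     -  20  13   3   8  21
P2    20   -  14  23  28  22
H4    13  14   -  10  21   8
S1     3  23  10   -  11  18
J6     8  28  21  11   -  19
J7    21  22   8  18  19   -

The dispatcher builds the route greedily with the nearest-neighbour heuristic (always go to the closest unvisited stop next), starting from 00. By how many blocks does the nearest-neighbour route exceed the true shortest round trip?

00: S1=3, J6=8, H4=13, P2=20, J7=21 ⇒ S1
S1: H4=10, J6=11, J7=18, P2=23 ⇒ H4
H4: J7=8, P2=14, J6=21 ⇒ J7
J7: J6=19, P2=22 ⇒ J6
J6: P2=28 ⇒ P2
NN route 00 → S1 → H4 → J7 → J6 → P2 → 00 costs 88.
Optimal: 00 → P2 → H4 → J7 → J6 → S1 → 00 costs 75 (by enumerating all 60 distinct tours).
Excess = 88 − 75 = 13.

Excess over optimum: 13 blocks.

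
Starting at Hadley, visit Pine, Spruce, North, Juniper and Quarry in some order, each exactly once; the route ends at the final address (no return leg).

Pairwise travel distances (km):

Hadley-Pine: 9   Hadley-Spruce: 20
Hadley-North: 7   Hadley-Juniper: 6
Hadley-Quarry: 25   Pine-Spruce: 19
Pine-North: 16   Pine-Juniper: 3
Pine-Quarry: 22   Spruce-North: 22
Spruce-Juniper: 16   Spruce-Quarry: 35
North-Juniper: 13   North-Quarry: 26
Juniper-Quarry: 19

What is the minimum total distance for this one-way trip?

Minimum one-way distance = 70 km.

There are 5! = 120 possible orderings.
Hadley - Pine - Spruce - North - Juniper - Quarry: 9+19+22+13+19 = 82
Hadley - Pine - Spruce - North - Quarry - Juniper: 9+19+22+26+19 = 95
Hadley - Pine - Spruce - Juniper - North - Quarry: 9+19+16+13+26 = 83
Hadley - Pine - Spruce - Juniper - Quarry - North: 9+19+16+19+26 = 89
Hadley - Pine - Spruce - Quarry - North - Juniper: 9+19+35+26+13 = 102
Hadley - Pine - Spruce - Quarry - Juniper - North: 9+19+35+19+13 = 95
Hadley - Pine - North - Spruce - Juniper - Quarry: 9+16+22+16+19 = 82
Hadley - Pine - North - Spruce - Quarry - Juniper: 9+16+22+35+19 = 101
Hadley - Pine - North - Juniper - Spruce - Quarry: 9+16+13+16+35 = 89
Hadley - Pine - North - Juniper - Quarry - Spruce: 9+16+13+19+35 = 92
Hadley - Pine - North - Quarry - Spruce - Juniper: 9+16+26+35+16 = 102
Hadley - Pine - North - Quarry - Juniper - Spruce: 9+16+26+19+16 = 86
Hadley - Pine - Juniper - Spruce - North - Quarry: 9+3+16+22+26 = 76
Hadley - Pine - Juniper - Spruce - Quarry - North: 9+3+16+35+26 = 89
… (106 more)
Hadley - North - Spruce - Pine - Juniper - Quarry: 7+22+19+3+19 = 70  ← best
The minimum is 70.
One shortest path: Hadley → North → Spruce → Pine → Juniper → Quarry.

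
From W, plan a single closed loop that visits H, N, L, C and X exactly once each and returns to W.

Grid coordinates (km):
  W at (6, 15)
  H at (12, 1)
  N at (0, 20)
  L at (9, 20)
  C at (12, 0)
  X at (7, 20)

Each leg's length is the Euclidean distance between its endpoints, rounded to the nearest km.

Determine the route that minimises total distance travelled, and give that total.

W - H - N - L - C - X - W: 15+22+9+20+21+5 = 92
W - H - N - L - X - C - W: 15+22+9+2+21+16 = 85
W - H - N - C - L - X - W: 15+22+23+20+2+5 = 87
W - H - N - C - X - L - W: 15+22+23+21+2+6 = 89
W - H - N - X - L - C - W: 15+22+7+2+20+16 = 82
W - H - N - X - C - L - W: 15+22+7+21+20+6 = 91
W - H - L - N - C - X - W: 15+19+9+23+21+5 = 92
W - H - L - N - X - C - W: 15+19+9+7+21+16 = 87
W - H - L - C - N - X - W: 15+19+20+23+7+5 = 89
W - H - L - C - X - N - W: 15+19+20+21+7+8 = 90
W - H - L - X - N - C - W: 15+19+2+7+23+16 = 82
W - H - L - X - C - N - W: 15+19+2+21+23+8 = 88
W - H - C - N - L - X - W: 15+1+23+9+2+5 = 55
W - H - C - N - X - L - W: 15+1+23+7+2+6 = 54
… (46 more)
W - H - C - L - X - N - W: 15+1+20+2+7+8 = 53  ← best
The minimum is 53.
One optimal route: W → H → C → L → X → N → W (or its reverse).

53 km — the shortest possible round trip.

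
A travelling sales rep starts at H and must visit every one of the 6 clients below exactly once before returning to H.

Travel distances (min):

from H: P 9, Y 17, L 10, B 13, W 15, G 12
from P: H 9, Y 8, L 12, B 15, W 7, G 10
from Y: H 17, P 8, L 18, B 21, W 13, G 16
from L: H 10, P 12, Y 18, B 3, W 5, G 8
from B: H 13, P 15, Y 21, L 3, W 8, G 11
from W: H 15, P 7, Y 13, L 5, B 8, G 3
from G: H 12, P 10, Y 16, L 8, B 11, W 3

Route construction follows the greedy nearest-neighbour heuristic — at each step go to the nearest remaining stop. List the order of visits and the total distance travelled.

At H the remaining stops are P 9, L 10, G 12, B 13, W 15, Y 17; go to P.
At P the remaining stops are W 7, Y 8, G 10, L 12, B 15; go to W.
At W the remaining stops are G 3, L 5, B 8, Y 13; go to G.
At G the remaining stops are L 8, B 11, Y 16; go to L.
At L the remaining stops are B 3, Y 18; go to B.
At B the remaining stops are Y 21; go to Y.
Return Y→H: 17.
Total = 9 + 7 + 3 + 8 + 3 + 21 + 17 = 68.

Nearest-neighbour total = 68 min; route H → P → W → G → L → B → Y → H.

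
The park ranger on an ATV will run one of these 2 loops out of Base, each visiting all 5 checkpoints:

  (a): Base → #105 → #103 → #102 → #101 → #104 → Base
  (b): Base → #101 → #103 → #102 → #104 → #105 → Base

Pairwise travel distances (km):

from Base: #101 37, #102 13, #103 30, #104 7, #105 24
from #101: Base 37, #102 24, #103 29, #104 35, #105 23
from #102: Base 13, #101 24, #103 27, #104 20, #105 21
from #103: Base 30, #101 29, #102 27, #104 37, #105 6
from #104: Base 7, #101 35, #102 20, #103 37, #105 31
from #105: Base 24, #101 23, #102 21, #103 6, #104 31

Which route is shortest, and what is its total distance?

123 km — (a) is the shortest.

(a): 24 + 6 + 27 + 24 + 35 + 7 = 123
(b): 37 + 29 + 27 + 20 + 31 + 24 = 168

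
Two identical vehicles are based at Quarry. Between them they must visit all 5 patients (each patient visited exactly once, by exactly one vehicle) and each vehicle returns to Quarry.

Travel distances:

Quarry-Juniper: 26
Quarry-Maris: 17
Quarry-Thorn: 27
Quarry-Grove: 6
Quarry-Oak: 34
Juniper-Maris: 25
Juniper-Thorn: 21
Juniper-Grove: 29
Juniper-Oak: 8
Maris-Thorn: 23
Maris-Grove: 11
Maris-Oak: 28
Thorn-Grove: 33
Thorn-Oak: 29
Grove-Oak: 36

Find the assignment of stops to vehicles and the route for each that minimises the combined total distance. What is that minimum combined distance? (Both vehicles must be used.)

Minimum combined distance: 113.

Try each way of splitting the stops between the two vehicles (each non-empty) and, for each split, find the best tour for each vehicle:
  {Juniper} + {Maris, Thorn, Grove, Oak}: 52 + 101 = 153
  {Maris} + {Juniper, Thorn, Grove, Oak}: 34 + 98 = 132
  {Juniper, Maris} + {Thorn, Grove, Oak}: 68 + 98 = 166
  {Thorn} + {Juniper, Maris, Grove, Oak}: 54 + 79 = 133
  {Juniper, Thorn} + {Maris, Grove, Oak}: 74 + 79 = 153
  {Maris, Thorn} + {Juniper, Grove, Oak}: 67 + 76 = 143
  … (15 splits in total)
  {Grove} + {Juniper, Maris, Thorn, Oak}: 12 + 101 = 113  ← best
Best: vehicle 1 Quarry → Grove → Quarry = 12; vehicle 2 Quarry → Maris → Oak → Juniper → Thorn → Quarry = 101; combined 113.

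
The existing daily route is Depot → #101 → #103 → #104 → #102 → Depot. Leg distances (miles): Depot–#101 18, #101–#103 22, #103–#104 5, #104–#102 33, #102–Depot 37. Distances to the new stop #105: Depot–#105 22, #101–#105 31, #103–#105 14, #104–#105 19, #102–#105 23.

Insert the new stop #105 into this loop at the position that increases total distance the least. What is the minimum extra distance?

Insertion cost between consecutive stops i–j is d(i,#105) + d(#105,j) − d(i,j):
  between Depot and #101: 22 + 31 − 18 = 35
  between #101 and #103: 31 + 14 − 22 = 23
  between #103 and #104: 14 + 19 − 5 = 28
  between #104 and #102: 19 + 23 − 33 = 9
  between #102 and Depot: 23 + 22 − 37 = 8
Cheapest insertion is between #102 and Depot, adding 8.
New total = 115 + 8 = 123.

Minimum extra distance: 8 miles, inserting #105 between #102 and Depot.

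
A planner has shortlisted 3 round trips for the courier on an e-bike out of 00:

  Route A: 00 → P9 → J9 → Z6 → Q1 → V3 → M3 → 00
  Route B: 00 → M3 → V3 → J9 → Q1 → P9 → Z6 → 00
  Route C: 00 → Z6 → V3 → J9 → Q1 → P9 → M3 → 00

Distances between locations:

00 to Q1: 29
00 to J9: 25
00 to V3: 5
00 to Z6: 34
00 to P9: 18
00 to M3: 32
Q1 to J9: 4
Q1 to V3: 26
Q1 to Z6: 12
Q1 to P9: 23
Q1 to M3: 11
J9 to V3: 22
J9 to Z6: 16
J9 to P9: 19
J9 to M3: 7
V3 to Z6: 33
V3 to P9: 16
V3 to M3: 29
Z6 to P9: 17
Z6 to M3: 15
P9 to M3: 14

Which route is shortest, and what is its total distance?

152 — Route A is the shortest.

Route A: 18 + 19 + 16 + 12 + 26 + 29 + 32 = 152
Route B: 32 + 29 + 22 + 4 + 23 + 17 + 34 = 161
Route C: 34 + 33 + 22 + 4 + 23 + 14 + 32 = 162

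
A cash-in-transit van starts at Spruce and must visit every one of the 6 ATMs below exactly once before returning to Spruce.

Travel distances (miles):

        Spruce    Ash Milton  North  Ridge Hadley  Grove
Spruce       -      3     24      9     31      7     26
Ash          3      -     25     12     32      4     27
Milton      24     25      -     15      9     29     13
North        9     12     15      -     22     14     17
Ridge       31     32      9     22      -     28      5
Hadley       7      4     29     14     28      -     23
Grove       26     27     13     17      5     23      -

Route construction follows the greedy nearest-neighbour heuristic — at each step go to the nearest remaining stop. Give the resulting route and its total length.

Nearest-neighbour total = 76 miles; route Spruce → Ash → Hadley → North → Milton → Ridge → Grove → Spruce.

From Spruce: distances to unvisited — Ash=3, Hadley=7, North=9, Milton=24, Grove=26, Ridge=31. Nearest is Ash (3).
From Ash: distances to unvisited — Hadley=4, North=12, Milton=25, Grove=27, Ridge=32. Nearest is Hadley (4).
From Hadley: distances to unvisited — North=14, Grove=23, Ridge=28, Milton=29. Nearest is North (14).
From North: distances to unvisited — Milton=15, Grove=17, Ridge=22. Nearest is Milton (15).
From Milton: distances to unvisited — Ridge=9, Grove=13. Nearest is Ridge (9).
From Ridge: distances to unvisited — Grove=5. Nearest is Grove (5).
Return Grove→Spruce: 26.
Total = 3 + 4 + 14 + 15 + 9 + 5 + 26 = 76.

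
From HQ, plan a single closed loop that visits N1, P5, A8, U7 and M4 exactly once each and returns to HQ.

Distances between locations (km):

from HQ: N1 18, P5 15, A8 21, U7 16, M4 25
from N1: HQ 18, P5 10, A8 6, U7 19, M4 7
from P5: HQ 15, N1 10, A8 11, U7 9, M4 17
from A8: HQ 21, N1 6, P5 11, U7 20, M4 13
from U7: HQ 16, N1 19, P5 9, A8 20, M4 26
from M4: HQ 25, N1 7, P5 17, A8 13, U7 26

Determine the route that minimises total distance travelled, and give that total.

Shortest round trip = 74 km.

There are 60 distinct closed tours to check (reversals are equivalent).
HQ → N1 → P5 → A8 → U7 → M4 → HQ: 18+10+11+20+26+25 = 110
HQ → N1 → P5 → A8 → M4 → U7 → HQ: 18+10+11+13+26+16 = 94
HQ → N1 → P5 → U7 → A8 → M4 → HQ: 18+10+9+20+13+25 = 95
HQ → N1 → P5 → U7 → M4 → A8 → HQ: 18+10+9+26+13+21 = 97
HQ → N1 → P5 → M4 → A8 → U7 → HQ: 18+10+17+13+20+16 = 94
HQ → N1 → P5 → M4 → U7 → A8 → HQ: 18+10+17+26+20+21 = 112
HQ → N1 → A8 → P5 → U7 → M4 → HQ: 18+6+11+9+26+25 = 95
HQ → N1 → A8 → P5 → M4 → U7 → HQ: 18+6+11+17+26+16 = 94
HQ → N1 → A8 → U7 → P5 → M4 → HQ: 18+6+20+9+17+25 = 95
HQ → N1 → A8 → U7 → M4 → P5 → HQ: 18+6+20+26+17+15 = 102
HQ → N1 → A8 → M4 → P5 → U7 → HQ: 18+6+13+17+9+16 = 79
HQ → N1 → A8 → M4 → U7 → P5 → HQ: 18+6+13+26+9+15 = 87
HQ → N1 → U7 → P5 → A8 → M4 → HQ: 18+19+9+11+13+25 = 95
HQ → N1 → U7 → P5 → M4 → A8 → HQ: 18+19+9+17+13+21 = 97
… (46 more)
HQ → N1 → M4 → A8 → P5 → U7 → HQ: 18+7+13+11+9+16 = 74  ← best
The minimum is 74.
One optimal route: HQ → N1 → M4 → A8 → P5 → U7 → HQ (or its reverse).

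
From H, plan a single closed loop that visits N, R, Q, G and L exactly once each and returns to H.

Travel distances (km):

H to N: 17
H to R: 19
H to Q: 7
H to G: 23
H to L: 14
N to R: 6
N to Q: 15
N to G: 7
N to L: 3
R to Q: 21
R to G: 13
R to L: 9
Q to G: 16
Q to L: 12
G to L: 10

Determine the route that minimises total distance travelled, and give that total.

H → N → R → Q → G → L → H: 17+6+21+16+10+14 = 84
H → N → R → Q → L → G → H: 17+6+21+12+10+23 = 89
H → N → R → G → Q → L → H: 17+6+13+16+12+14 = 78
H → N → R → G → L → Q → H: 17+6+13+10+12+7 = 65
H → N → R → L → Q → G → H: 17+6+9+12+16+23 = 83
H → N → R → L → G → Q → H: 17+6+9+10+16+7 = 65
H → N → Q → R → G → L → H: 17+15+21+13+10+14 = 90
H → N → Q → R → L → G → H: 17+15+21+9+10+23 = 95
H → N → Q → G → R → L → H: 17+15+16+13+9+14 = 84
H → N → Q → G → L → R → H: 17+15+16+10+9+19 = 86
H → N → Q → L → R → G → H: 17+15+12+9+13+23 = 89
H → N → Q → L → G → R → H: 17+15+12+10+13+19 = 86
H → N → G → R → Q → L → H: 17+7+13+21+12+14 = 84
H → N → G → R → L → Q → H: 17+7+13+9+12+7 = 65
… (46 more)
H → Q → G → N → R → L → H: 7+16+7+6+9+14 = 59  ← best
The minimum is 59.
One optimal route: H → Q → G → N → R → L → H (or its reverse).

Minimum total distance: 59 km.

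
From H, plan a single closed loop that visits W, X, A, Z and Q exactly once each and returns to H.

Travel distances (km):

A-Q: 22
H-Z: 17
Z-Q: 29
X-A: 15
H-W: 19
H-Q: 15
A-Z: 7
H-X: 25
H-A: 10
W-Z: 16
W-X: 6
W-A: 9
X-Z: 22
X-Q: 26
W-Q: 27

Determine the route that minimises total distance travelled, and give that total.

80 km — the shortest possible round trip.

With 5 stops there are 5!/2 = 60 distinct round trips (a route and its reverse cost the same).
H-W-X-A-Z-Q-H: 19+6+15+7+29+15 = 91
H-W-X-A-Q-Z-H: 19+6+15+22+29+17 = 108
H-W-X-Z-A-Q-H: 19+6+22+7+22+15 = 91
H-W-X-Z-Q-A-H: 19+6+22+29+22+10 = 108
H-W-X-Q-A-Z-H: 19+6+26+22+7+17 = 97
H-W-X-Q-Z-A-H: 19+6+26+29+7+10 = 97
H-W-A-X-Z-Q-H: 19+9+15+22+29+15 = 109
H-W-A-X-Q-Z-H: 19+9+15+26+29+17 = 115
H-W-A-Z-X-Q-H: 19+9+7+22+26+15 = 98
H-W-A-Z-Q-X-H: 19+9+7+29+26+25 = 115
H-W-A-Q-X-Z-H: 19+9+22+26+22+17 = 115
H-W-A-Q-Z-X-H: 19+9+22+29+22+25 = 126
H-W-Z-X-A-Q-H: 19+16+22+15+22+15 = 109
H-W-Z-X-Q-A-H: 19+16+22+26+22+10 = 115
… (46 more)
H-A-Z-W-X-Q-H: 10+7+16+6+26+15 = 80  ← best
The minimum is 80.
One optimal route: H → A → Z → W → X → Q → H (or its reverse).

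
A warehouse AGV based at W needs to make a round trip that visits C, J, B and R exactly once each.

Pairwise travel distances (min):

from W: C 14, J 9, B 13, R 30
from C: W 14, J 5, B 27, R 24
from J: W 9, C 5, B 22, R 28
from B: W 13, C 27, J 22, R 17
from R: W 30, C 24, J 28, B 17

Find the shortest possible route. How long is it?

W→C→J→B→R→W: 14+5+22+17+30 = 88
W→C→J→R→B→W: 14+5+28+17+13 = 77
W→C→B→J→R→W: 14+27+22+28+30 = 121
W→C→B→R→J→W: 14+27+17+28+9 = 95
W→C→R→J→B→W: 14+24+28+22+13 = 101
W→C→R→B→J→W: 14+24+17+22+9 = 86
W→J→C→B→R→W: 9+5+27+17+30 = 88
W→J→C→R→B→W: 9+5+24+17+13 = 68
W→J→B→C→R→W: 9+22+27+24+30 = 112
W→J→R→C→B→W: 9+28+24+27+13 = 101
W→B→C→J→R→W: 13+27+5+28+30 = 103
W→B→J→C→R→W: 13+22+5+24+30 = 94
The minimum is 68.
One optimal route: W → J → C → R → B → W (or its reverse).

Shortest round trip = 68 min.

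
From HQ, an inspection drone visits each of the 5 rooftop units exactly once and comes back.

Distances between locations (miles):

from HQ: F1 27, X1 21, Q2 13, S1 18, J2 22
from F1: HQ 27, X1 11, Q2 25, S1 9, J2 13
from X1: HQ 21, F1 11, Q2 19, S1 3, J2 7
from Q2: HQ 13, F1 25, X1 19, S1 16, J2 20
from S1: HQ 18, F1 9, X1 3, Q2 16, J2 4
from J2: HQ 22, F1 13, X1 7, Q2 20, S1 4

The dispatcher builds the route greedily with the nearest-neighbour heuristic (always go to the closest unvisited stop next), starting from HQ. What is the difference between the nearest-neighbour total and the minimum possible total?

Excess over optimum: 1 miles.

HQ: Q2=13, S1=18, X1=21, J2=22, F1=27 ⇒ Q2
Q2: S1=16, X1=19, J2=20, F1=25 ⇒ S1
S1: X1=3, J2=4, F1=9 ⇒ X1
X1: J2=7, F1=11 ⇒ J2
J2: F1=13 ⇒ F1
NN route HQ → Q2 → S1 → X1 → J2 → F1 → HQ costs 79.
Optimal: HQ → F1 → X1 → S1 → J2 → Q2 → HQ costs 78 (by enumerating all 60 distinct tours).
Excess = 79 − 78 = 1.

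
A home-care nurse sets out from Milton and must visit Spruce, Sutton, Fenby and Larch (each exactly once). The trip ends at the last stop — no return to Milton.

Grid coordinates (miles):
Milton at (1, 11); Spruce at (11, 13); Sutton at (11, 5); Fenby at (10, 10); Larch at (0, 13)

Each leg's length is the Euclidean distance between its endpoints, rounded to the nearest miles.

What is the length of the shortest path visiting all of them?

Minimum one-way distance = 21 miles.

There are 4! = 24 possible orderings.
Milton - Spruce - Sutton - Fenby - Larch: 10+8+5+10 = 33
Milton - Spruce - Sutton - Larch - Fenby: 10+8+14+10 = 42
Milton - Spruce - Fenby - Sutton - Larch: 10+3+5+14 = 32
Milton - Spruce - Fenby - Larch - Sutton: 10+3+10+14 = 37
Milton - Spruce - Larch - Sutton - Fenby: 10+11+14+5 = 40
Milton - Spruce - Larch - Fenby - Sutton: 10+11+10+5 = 36
Milton - Sutton - Spruce - Fenby - Larch: 12+8+3+10 = 33
Milton - Sutton - Spruce - Larch - Fenby: 12+8+11+10 = 41
Milton - Sutton - Fenby - Spruce - Larch: 12+5+3+11 = 31
Milton - Sutton - Fenby - Larch - Spruce: 12+5+10+11 = 38
Milton - Sutton - Larch - Spruce - Fenby: 12+14+11+3 = 40
Milton - Sutton - Larch - Fenby - Spruce: 12+14+10+3 = 39
Milton - Fenby - Spruce - Sutton - Larch: 9+3+8+14 = 34
Milton - Fenby - Spruce - Larch - Sutton: 9+3+11+14 = 37
… (10 more)
Milton - Larch - Spruce - Fenby - Sutton: 2+11+3+5 = 21  ← best
The minimum is 21.
One shortest path: Milton → Larch → Spruce → Fenby → Sutton.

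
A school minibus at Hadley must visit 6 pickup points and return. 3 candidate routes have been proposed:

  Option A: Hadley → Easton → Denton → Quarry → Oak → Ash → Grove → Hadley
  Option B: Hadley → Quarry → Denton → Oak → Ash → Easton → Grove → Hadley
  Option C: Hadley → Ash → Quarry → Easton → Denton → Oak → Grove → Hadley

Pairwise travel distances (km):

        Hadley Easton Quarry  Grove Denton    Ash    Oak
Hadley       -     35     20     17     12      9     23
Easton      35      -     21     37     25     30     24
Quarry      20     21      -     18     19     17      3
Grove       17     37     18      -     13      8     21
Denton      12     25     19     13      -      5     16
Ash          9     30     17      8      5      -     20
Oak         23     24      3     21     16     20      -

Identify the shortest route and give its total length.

Option A: 35 + 25 + 19 + 3 + 20 + 8 + 17 = 127
Option B: 20 + 19 + 16 + 20 + 30 + 37 + 17 = 159
Option C: 9 + 17 + 21 + 25 + 16 + 21 + 17 = 126

Shortest is Option C, total 126 km.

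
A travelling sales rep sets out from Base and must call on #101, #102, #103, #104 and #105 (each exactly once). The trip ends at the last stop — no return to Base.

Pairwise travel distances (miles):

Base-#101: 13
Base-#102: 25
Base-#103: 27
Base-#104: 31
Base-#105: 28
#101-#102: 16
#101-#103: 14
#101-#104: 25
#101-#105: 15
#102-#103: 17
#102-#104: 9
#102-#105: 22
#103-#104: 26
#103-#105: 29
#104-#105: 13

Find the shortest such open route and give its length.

Minimum one-way distance = 66 miles.

There are 5! = 120 possible orderings.
Base→#101→#102→#103→#104→#105: 13+16+17+26+13 = 85
Base→#101→#102→#103→#105→#104: 13+16+17+29+13 = 88
Base→#101→#102→#104→#103→#105: 13+16+9+26+29 = 93
Base→#101→#102→#104→#105→#103: 13+16+9+13+29 = 80
Base→#101→#102→#105→#103→#104: 13+16+22+29+26 = 106
Base→#101→#102→#105→#104→#103: 13+16+22+13+26 = 90
Base→#101→#103→#102→#104→#105: 13+14+17+9+13 = 66
Base→#101→#103→#102→#105→#104: 13+14+17+22+13 = 79
Base→#101→#103→#104→#102→#105: 13+14+26+9+22 = 84
Base→#101→#103→#104→#105→#102: 13+14+26+13+22 = 88
Base→#101→#103→#105→#102→#104: 13+14+29+22+9 = 87
Base→#101→#103→#105→#104→#102: 13+14+29+13+9 = 78
Base→#101→#104→#102→#103→#105: 13+25+9+17+29 = 93
Base→#101→#104→#102→#105→#103: 13+25+9+22+29 = 98
… (106 more)
The minimum is 66.
One shortest path: Base → #101 → #103 → #102 → #104 → #105.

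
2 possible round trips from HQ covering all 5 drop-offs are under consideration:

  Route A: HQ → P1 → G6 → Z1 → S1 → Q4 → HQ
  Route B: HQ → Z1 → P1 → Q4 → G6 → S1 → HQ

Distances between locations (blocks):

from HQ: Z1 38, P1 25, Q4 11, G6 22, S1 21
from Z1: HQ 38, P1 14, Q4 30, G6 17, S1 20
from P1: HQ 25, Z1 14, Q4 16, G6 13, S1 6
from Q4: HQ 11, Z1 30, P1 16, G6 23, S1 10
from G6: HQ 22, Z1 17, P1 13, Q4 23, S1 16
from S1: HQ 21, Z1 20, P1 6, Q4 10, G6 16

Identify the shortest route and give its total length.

Route A: 25 + 13 + 17 + 20 + 10 + 11 = 96
Route B: 38 + 14 + 16 + 23 + 16 + 21 = 128

96 blocks — Route A is the shortest.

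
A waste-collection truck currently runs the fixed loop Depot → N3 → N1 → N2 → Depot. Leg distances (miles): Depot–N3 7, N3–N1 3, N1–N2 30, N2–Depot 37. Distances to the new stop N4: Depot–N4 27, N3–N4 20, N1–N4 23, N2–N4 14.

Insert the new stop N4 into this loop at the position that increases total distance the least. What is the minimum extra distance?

Minimum extra distance: 4 miles, inserting N4 between N2 and Depot.

Insertion cost between consecutive stops i–j is d(i,N4) + d(N4,j) − d(i,j):
  between Depot and N3: 27 + 20 − 7 = 40
  between N3 and N1: 20 + 23 − 3 = 40
  between N1 and N2: 23 + 14 − 30 = 7
  between N2 and Depot: 14 + 27 − 37 = 4
Cheapest insertion is between N2 and Depot, adding 4.
New total = 77 + 4 = 81.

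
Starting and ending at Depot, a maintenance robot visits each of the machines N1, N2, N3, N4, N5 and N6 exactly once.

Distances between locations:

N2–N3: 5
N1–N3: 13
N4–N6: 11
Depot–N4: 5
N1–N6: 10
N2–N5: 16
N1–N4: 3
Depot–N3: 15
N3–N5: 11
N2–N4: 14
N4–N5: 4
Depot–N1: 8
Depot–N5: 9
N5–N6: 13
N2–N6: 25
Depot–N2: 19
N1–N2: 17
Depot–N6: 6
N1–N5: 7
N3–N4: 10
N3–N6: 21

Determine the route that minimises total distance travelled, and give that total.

With 6 stops there are 6!/2 = 360 distinct round trips (a route and its reverse cost the same).
Depot → N1 → N2 → N3 → N4 → N5 → N6 → Depot: 8+17+5+10+4+13+6 = 63
Depot → N1 → N2 → N3 → N4 → N6 → N5 → Depot: 8+17+5+10+11+13+9 = 73
Depot → N1 → N2 → N3 → N5 → N4 → N6 → Depot: 8+17+5+11+4+11+6 = 62
Depot → N1 → N2 → N3 → N5 → N6 → N4 → Depot: 8+17+5+11+13+11+5 = 70
Depot → N1 → N2 → N3 → N6 → N4 → N5 → Depot: 8+17+5+21+11+4+9 = 75
Depot → N1 → N2 → N3 → N6 → N5 → N4 → Depot: 8+17+5+21+13+4+5 = 73
Depot → N1 → N2 → N4 → N3 → N5 → N6 → Depot: 8+17+14+10+11+13+6 = 79
Depot → N1 → N2 → N4 → N3 → N6 → N5 → Depot: 8+17+14+10+21+13+9 = 92
… (352 more)
Depot → N2 → N3 → N5 → N4 → N1 → N6 → Depot: 19+5+11+4+3+10+6 = 58  ← best
The minimum is 58.
One optimal route: Depot → N2 → N3 → N5 → N4 → N1 → N6 → Depot (or its reverse).

Shortest round trip = 58.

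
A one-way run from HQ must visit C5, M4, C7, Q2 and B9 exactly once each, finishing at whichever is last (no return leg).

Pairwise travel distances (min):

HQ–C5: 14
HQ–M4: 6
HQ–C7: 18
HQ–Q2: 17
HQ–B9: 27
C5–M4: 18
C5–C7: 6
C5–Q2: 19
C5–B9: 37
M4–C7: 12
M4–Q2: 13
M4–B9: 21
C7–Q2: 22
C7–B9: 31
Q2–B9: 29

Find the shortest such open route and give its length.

Shortest open route: 72 min.

There are 5! = 120 possible orderings.
HQ → C5 → M4 → C7 → Q2 → B9: 14+18+12+22+29 = 95
HQ → C5 → M4 → C7 → B9 → Q2: 14+18+12+31+29 = 104
HQ → C5 → M4 → Q2 → C7 → B9: 14+18+13+22+31 = 98
HQ → C5 → M4 → Q2 → B9 → C7: 14+18+13+29+31 = 105
HQ → C5 → M4 → B9 → C7 → Q2: 14+18+21+31+22 = 106
HQ → C5 → M4 → B9 → Q2 → C7: 14+18+21+29+22 = 104
HQ → C5 → C7 → M4 → Q2 → B9: 14+6+12+13+29 = 74
HQ → C5 → C7 → M4 → B9 → Q2: 14+6+12+21+29 = 82
HQ → C5 → C7 → Q2 → M4 → B9: 14+6+22+13+21 = 76
HQ → C5 → C7 → Q2 → B9 → M4: 14+6+22+29+21 = 92
HQ → C5 → C7 → B9 → M4 → Q2: 14+6+31+21+13 = 85
HQ → C5 → C7 → B9 → Q2 → M4: 14+6+31+29+13 = 93
HQ → C5 → Q2 → M4 → C7 → B9: 14+19+13+12+31 = 89
HQ → C5 → Q2 → M4 → B9 → C7: 14+19+13+21+31 = 98
… (106 more)
HQ → M4 → C7 → C5 → Q2 → B9: 6+12+6+19+29 = 72  ← best
The minimum is 72.
One shortest path: HQ → M4 → C7 → C5 → Q2 → B9.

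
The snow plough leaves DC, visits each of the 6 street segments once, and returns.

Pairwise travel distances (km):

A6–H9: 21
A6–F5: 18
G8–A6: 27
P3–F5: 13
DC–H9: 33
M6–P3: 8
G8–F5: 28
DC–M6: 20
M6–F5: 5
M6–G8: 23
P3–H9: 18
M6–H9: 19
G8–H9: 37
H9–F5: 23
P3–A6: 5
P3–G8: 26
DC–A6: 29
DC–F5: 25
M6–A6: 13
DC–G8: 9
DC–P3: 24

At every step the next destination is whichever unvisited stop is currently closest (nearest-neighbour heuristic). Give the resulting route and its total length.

109 km along DC → G8 → M6 → F5 → P3 → A6 → H9 → DC.

At DC the remaining stops are G8 9, M6 20, P3 24, F5 25, A6 29, H9 33; go to G8.
At G8 the remaining stops are M6 23, P3 26, A6 27, F5 28, H9 37; go to M6.
At M6 the remaining stops are F5 5, P3 8, A6 13, H9 19; go to F5.
At F5 the remaining stops are P3 13, A6 18, H9 23; go to P3.
At P3 the remaining stops are A6 5, H9 18; go to A6.
At A6 the remaining stops are H9 21; go to H9.
Return H9→DC: 33.
Total = 9 + 23 + 5 + 13 + 5 + 21 + 33 = 109.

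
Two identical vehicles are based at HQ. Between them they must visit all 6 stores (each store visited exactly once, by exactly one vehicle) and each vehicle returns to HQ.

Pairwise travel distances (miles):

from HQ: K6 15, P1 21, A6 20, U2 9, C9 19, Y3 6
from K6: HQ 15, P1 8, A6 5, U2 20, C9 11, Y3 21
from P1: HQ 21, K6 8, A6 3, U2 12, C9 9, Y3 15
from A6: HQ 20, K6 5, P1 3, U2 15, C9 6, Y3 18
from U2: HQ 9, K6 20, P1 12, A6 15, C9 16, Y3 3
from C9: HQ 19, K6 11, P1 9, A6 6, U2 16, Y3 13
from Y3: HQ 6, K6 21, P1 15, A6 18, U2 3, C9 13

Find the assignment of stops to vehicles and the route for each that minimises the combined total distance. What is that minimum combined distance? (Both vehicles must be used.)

68 miles — the smallest possible combined total.

There are 2^5 − 1 = 31 ways to divide the 6 stops into two non-empty groups. For each, the best each vehicle can do is its own shortest tour through its group:
  {K6} + {P1, A6, U2, C9, Y3}: 30 + 49 = 79
  {P1} + {K6, A6, U2, C9, Y3}: 42 + 51 = 93
  {K6, P1} + {A6, U2, C9, Y3}: 44 + 49 = 93
  {A6} + {K6, P1, U2, C9, Y3}: 40 + 56 = 96
  {K6, A6} + {P1, U2, C9, Y3}: 40 + 49 = 89
  {P1, A6} + {K6, U2, C9, Y3}: 44 + 51 = 95
  … (31 splits in total)
  {K6, P1, A6, U2, C9} + {Y3}: 56 + 12 = 68  ← best
Best: vehicle 1 HQ → K6 → A6 → C9 → P1 → U2 → HQ = 56; vehicle 2 HQ → Y3 → HQ = 12; combined 68.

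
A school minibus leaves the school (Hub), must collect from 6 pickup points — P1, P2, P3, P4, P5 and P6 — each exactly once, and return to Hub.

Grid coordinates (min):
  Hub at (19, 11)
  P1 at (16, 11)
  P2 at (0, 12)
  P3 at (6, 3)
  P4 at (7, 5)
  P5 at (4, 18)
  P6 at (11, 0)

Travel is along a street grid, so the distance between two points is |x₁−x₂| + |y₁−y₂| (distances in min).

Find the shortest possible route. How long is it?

With 6 stops there are 6!/2 = 360 distinct round trips (a route and its reverse cost the same).
Hub-P1-P2-P3-P4-P5-P6-Hub: 3+17+15+3+16+25+19 = 98
Hub-P1-P2-P3-P4-P6-P5-Hub: 3+17+15+3+9+25+22 = 94
Hub-P1-P2-P3-P5-P4-P6-Hub: 3+17+15+17+16+9+19 = 96
Hub-P1-P2-P3-P5-P6-P4-Hub: 3+17+15+17+25+9+18 = 104
Hub-P1-P2-P3-P6-P4-P5-Hub: 3+17+15+8+9+16+22 = 90
Hub-P1-P2-P3-P6-P5-P4-Hub: 3+17+15+8+25+16+18 = 102
Hub-P1-P2-P4-P3-P5-P6-Hub: 3+17+14+3+17+25+19 = 98
Hub-P1-P2-P4-P3-P6-P5-Hub: 3+17+14+3+8+25+22 = 92
… (352 more)
Hub-P1-P2-P5-P4-P3-P6-Hub: 3+17+10+16+3+8+19 = 76  ← best
The minimum is 76.
One optimal route: Hub → P1 → P2 → P5 → P4 → P3 → P6 → Hub (or its reverse).

Minimum total distance: 76 min.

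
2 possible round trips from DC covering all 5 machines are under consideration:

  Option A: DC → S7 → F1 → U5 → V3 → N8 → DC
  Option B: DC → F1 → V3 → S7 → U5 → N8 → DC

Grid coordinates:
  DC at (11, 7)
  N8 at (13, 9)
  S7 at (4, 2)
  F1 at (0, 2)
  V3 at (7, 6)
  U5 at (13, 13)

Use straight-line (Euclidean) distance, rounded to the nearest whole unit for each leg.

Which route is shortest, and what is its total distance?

Option A: 9 + 4 + 17 + 9 + 7 + 3 = 49
Option B: 12 + 8 + 5 + 14 + 4 + 3 = 46

46 — Option B is the shortest.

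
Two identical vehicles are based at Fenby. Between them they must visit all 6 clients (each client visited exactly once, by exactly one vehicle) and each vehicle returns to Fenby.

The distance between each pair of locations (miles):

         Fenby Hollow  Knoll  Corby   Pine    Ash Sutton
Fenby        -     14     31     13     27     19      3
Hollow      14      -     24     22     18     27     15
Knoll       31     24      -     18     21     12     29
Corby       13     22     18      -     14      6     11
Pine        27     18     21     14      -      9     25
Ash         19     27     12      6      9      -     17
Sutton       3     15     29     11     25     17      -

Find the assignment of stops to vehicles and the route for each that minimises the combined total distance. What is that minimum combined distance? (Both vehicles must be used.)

Try each way of splitting the stops between the two vehicles (each non-empty) and, for each split, find the best tour for each vehicle:
  {Hollow} + {Knoll, Corby, Pine, Ash, Sutton}: 28 + 80 = 108
  {Knoll} + {Hollow, Corby, Pine, Ash, Sutton}: 62 + 61 = 123
  {Hollow, Knoll} + {Corby, Pine, Ash, Sutton}: 69 + 56 = 125
  {Corby} + {Hollow, Knoll, Pine, Ash, Sutton}: 26 + 85 = 111
  {Hollow, Corby} + {Knoll, Pine, Ash, Sutton}: 49 + 80 = 129
  {Knoll, Corby} + {Hollow, Pine, Ash, Sutton}: 62 + 61 = 123
  … (31 splits in total)
  {Hollow, Knoll, Corby, Pine, Ash} + {Sutton}: 84 + 6 = 90  ← best
Best: vehicle 1 Fenby → Hollow → Pine → Knoll → Ash → Corby → Fenby = 84; vehicle 2 Fenby → Sutton → Fenby = 6; combined 90.

90 miles — the smallest possible combined total.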